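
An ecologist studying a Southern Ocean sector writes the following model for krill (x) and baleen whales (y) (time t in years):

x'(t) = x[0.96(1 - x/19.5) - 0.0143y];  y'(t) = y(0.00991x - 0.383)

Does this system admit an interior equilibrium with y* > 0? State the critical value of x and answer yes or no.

Threshold x = 38.6; K < 38.6, so no, the predator goes extinct.

The predator equation gives dy/dt > 0 only when x > 0.383/0.00991 = 38.6.
Without the predator, x → K = 19.5. Since 19.5 < 38.6, the predator cannot invade.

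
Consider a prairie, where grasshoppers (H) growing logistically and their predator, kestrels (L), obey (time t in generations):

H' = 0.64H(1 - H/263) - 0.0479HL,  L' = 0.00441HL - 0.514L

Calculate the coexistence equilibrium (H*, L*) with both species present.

H* ≈ 117, L* ≈ 7.44

From dL/dt = 0 with L > 0: 0.00441H* = 0.514, so H* = 117.
Substitute into dH/dt = 0: 0.64(1 - 117/263) = 0.0479L*.
The bracket is 0.557, giving L* = 0.356/0.0479 = 7.44.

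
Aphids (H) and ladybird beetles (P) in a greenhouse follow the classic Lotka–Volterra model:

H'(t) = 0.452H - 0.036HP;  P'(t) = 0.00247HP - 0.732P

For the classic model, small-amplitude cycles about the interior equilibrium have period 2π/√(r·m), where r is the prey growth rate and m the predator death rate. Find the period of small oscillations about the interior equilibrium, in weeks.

Here r = 0.452 and m = 0.732, so r·m = 0.331.
ω = √0.331 = 0.575 per week, hence T = 2π/ω ≈ 10.9 weeks.

T ≈ 10.9 weeks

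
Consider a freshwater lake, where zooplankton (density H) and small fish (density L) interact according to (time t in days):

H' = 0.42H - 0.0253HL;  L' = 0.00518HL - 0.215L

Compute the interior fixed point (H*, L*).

Set dL/dt = 0 with L > 0: 0.00518H - 0.215 = 0, so H* = 0.215/0.00518 = 41.5.
Set dH/dt = 0 with H > 0: 0.42 - 0.0253L = 0, so L* = 0.42/0.0253 = 16.6.

H* ≈ 41.5, L* ≈ 16.6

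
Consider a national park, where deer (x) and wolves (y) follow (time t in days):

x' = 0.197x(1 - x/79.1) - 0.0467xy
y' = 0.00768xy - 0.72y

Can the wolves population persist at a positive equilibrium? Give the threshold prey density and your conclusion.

Threshold x = 93.8; K < 93.8, so no, the predator goes extinct.

The predator equation gives dy/dt > 0 only when x > 0.72/0.00768 = 93.8.
Without the predator, x → K = 79.1. Since 79.1 < 93.8, the predator cannot invade.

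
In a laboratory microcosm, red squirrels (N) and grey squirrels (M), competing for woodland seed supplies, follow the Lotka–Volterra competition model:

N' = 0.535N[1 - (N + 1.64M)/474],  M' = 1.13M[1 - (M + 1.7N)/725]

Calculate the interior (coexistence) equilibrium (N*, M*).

N* ≈ 400, M* ≈ 45.2

Setting both brackets to zero gives the nullclines N + 1.64M = 474 and 1.7N + M = 725.
Substituting M = 725 - 1.7N into the first: N(1 - 1.64·1.7) = 474 - 1.64·725.
So N* = -715/-1.79 = 400, and then M* = 725 - 1.7·400 = 45.2.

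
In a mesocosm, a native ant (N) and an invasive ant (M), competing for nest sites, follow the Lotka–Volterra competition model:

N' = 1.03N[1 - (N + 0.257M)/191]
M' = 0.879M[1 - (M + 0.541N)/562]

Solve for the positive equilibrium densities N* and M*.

N* ≈ 54.1, M* ≈ 533

Setting both brackets to zero gives the nullclines N + 0.257M = 191 and 0.541N + M = 562.
Substituting M = 562 - 0.541N into the first: N(1 - 0.257·0.541) = 191 - 0.257·562.
So N* = 46.6/0.861 = 54.1, and then M* = 562 - 0.541·54.1 = 533.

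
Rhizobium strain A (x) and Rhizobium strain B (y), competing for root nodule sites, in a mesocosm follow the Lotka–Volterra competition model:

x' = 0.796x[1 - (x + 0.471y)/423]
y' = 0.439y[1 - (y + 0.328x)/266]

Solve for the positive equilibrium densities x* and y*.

Setting both brackets to zero gives the nullclines x + 0.471y = 423 and 0.328x + y = 266.
Substituting y = 266 - 0.328x into the first: x(1 - 0.471·0.328) = 423 - 0.471·266.
So x* = 298/0.846 = 352, and then y* = 266 - 0.328·352 = 151.

x* ≈ 352, y* ≈ 151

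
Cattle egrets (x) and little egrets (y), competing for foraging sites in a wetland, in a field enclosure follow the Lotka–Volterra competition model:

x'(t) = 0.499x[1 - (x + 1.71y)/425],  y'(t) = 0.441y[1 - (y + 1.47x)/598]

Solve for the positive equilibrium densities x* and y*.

Setting both brackets to zero gives the nullclines x + 1.71y = 425 and 1.47x + y = 598.
Substituting y = 598 - 1.47x into the first: x(1 - 1.71·1.47) = 425 - 1.71·598.
So x* = -598/-1.51 = 395, and then y* = 598 - 1.47·395 = 17.7.

x* ≈ 395, y* ≈ 17.7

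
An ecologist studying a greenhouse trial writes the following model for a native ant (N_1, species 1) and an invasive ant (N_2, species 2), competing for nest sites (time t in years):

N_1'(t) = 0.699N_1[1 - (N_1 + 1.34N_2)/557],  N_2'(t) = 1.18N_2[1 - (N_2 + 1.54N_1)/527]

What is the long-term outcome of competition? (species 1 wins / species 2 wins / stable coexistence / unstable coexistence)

unstable coexistence (outcome depends on initial conditions)

Compare the nullcline intercepts: K1/α12 = 557/1.34 = 416 < K2 = 527; K2/α21 = 527/1.54 = 342 < K1 = 557.
Since both are reversed, neither can invade when rare; the interior point is a saddle.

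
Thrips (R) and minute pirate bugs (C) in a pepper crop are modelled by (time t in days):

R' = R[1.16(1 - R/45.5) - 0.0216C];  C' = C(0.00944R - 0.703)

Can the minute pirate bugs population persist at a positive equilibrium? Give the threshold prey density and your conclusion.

Threshold R = 74.5; K < 74.5, so no, the predator goes extinct.

The predator equation gives dC/dt > 0 only when R > 0.703/0.00944 = 74.5.
Without the predator, R → K = 45.5. Since 45.5 < 74.5, the predator cannot invade.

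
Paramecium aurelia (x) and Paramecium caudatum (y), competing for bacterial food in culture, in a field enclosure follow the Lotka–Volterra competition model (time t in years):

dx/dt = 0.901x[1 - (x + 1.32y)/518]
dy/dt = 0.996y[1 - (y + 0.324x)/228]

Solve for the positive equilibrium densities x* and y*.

x* ≈ 379, y* ≈ 105

Setting both brackets to zero gives the nullclines x + 1.32y = 518 and 0.324x + y = 228.
Substituting y = 228 - 0.324x into the first: x(1 - 1.32·0.324) = 518 - 1.32·228.
So x* = 217/0.572 = 379, and then y* = 228 - 0.324·379 = 105.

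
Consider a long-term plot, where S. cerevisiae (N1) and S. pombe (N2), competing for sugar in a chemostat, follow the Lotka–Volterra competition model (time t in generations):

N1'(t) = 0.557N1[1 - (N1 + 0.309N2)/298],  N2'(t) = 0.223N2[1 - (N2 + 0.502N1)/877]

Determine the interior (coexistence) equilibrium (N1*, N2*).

Setting both brackets to zero gives the nullclines N1 + 0.309N2 = 298 and 0.502N1 + N2 = 877.
Substituting N2 = 877 - 0.502N1 into the first: N1(1 - 0.309·0.502) = 298 - 0.309·877.
So N1* = 27/0.845 = 32, and then N2* = 877 - 0.502·32 = 861.

N1* ≈ 32, N2* ≈ 861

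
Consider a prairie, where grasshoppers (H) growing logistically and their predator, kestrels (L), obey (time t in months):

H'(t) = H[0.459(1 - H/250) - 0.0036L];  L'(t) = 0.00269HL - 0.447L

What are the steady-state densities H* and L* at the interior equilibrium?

From dL/dt = 0 with L > 0: 0.00269H* = 0.447, so H* = 166.
Substitute into dH/dt = 0: 0.459(1 - 166/250) = 0.0036L*.
The bracket is 0.335, giving L* = 0.154/0.0036 = 42.8.

H* ≈ 166, L* ≈ 42.8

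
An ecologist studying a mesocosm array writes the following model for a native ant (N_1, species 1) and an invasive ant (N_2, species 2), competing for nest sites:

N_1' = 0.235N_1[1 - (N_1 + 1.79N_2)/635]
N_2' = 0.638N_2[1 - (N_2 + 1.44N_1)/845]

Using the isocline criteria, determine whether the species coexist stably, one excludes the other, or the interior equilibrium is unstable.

unstable coexistence (outcome depends on initial conditions)

Compare the nullcline intercepts: K1/α12 = 635/1.79 = 355 < K2 = 845; K2/α21 = 845/1.44 = 587 < K1 = 635.
Since both are reversed, neither can invade when rare; the interior point is a saddle.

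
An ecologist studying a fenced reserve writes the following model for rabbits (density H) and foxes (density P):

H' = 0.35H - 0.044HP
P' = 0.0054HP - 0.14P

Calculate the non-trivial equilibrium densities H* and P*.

Set dP/dt = 0 with P > 0: 0.0054H - 0.14 = 0, so H* = 0.14/0.0054 = 25.9.
Set dH/dt = 0 with H > 0: 0.35 - 0.044P = 0, so P* = 0.35/0.044 = 7.95.

H* ≈ 25.9, P* ≈ 7.95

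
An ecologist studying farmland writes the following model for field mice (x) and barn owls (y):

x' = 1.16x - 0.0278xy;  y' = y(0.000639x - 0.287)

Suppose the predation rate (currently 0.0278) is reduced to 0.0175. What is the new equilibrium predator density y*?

y* ≈ 66.3

At the interior fixed point, setting dx/dt = 0 with x > 0 fixes y* = (prey growth rate)/(xy coefficient) — independent of the other coefficients.
With the change, y* = 1.16/0.0175 = 66.3; it rises from 41.7.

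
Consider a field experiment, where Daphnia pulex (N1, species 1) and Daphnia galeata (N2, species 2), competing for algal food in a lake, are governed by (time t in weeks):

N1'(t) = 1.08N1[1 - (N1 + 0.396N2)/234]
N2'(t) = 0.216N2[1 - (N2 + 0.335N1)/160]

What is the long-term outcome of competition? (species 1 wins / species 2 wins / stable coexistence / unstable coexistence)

Compare the nullcline intercepts: K1/α12 = 234/0.396 = 591 > K2 = 160; K2/α21 = 160/0.335 = 478 > K1 = 234.
Since both inequalities hold, each species can invade when rare, so the interior equilibrium is stable.

stable coexistence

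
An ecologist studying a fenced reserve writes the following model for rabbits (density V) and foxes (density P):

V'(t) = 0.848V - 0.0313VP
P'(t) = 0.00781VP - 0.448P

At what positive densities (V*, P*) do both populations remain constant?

V* ≈ 57.4, P* ≈ 27.1

Set dP/dt = 0 with P > 0: 0.00781V - 0.448 = 0, so V* = 0.448/0.00781 = 57.4.
Set dV/dt = 0 with V > 0: 0.848 - 0.0313P = 0, so P* = 0.848/0.0313 = 27.1.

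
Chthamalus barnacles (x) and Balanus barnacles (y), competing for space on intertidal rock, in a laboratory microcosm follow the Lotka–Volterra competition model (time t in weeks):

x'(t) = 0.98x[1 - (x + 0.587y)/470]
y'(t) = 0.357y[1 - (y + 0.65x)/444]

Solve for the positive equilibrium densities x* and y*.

x* ≈ 339, y* ≈ 224

Setting both brackets to zero gives the nullclines x + 0.587y = 470 and 0.65x + y = 444.
Substituting y = 444 - 0.65x into the first: x(1 - 0.587·0.65) = 470 - 0.587·444.
So x* = 209/0.618 = 339, and then y* = 444 - 0.65·339 = 224.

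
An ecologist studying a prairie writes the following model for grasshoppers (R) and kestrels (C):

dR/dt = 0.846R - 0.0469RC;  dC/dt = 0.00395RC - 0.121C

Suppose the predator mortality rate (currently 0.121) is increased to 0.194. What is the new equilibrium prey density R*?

At the interior fixed point, setting dC/dt = 0 with C > 0 fixes R* = (predator death rate)/(RC coefficient) — independent of the other coefficients.
With the change, R* = 0.194/0.00395 = 49.1; it rises from 30.6.

R* ≈ 49.1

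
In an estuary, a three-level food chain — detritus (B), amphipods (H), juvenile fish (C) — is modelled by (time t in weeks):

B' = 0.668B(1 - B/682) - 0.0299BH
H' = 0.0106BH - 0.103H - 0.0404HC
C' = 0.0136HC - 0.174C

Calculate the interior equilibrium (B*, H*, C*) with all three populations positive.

From dC/dt = 0: 0.0136H* = 0.174, so H* = 12.8.
From dB/dt = 0: 0.668(1 - B*/682) = 0.0299·12.8, giving B* = 682·(1 - 0.573) = 291.
From dH/dt = 0: 0.0106·291 - 0.103 = 0.0404C*, so C* = 2.99/0.0404 = 73.9.

B* ≈ 291, H* ≈ 12.8, C* ≈ 73.9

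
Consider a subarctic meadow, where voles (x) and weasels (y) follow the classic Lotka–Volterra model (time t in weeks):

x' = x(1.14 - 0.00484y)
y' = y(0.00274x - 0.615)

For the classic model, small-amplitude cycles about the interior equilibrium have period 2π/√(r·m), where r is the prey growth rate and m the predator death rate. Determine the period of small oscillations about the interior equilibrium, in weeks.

T ≈ 7.5 weeks

Here r = 1.14 and m = 0.615, so r·m = 0.701.
ω = √0.701 = 0.837 per week, hence T = 2π/ω ≈ 7.5 weeks.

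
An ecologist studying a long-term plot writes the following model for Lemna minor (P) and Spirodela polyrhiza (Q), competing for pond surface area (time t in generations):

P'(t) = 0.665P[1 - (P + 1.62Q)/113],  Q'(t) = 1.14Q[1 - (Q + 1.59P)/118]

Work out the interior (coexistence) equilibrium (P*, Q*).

P* ≈ 49.6, Q* ≈ 39.1

Setting both brackets to zero gives the nullclines P + 1.62Q = 113 and 1.59P + Q = 118.
Substituting Q = 118 - 1.59P into the first: P(1 - 1.62·1.59) = 113 - 1.62·118.
So P* = -78.2/-1.58 = 49.6, and then Q* = 118 - 1.59·49.6 = 39.1.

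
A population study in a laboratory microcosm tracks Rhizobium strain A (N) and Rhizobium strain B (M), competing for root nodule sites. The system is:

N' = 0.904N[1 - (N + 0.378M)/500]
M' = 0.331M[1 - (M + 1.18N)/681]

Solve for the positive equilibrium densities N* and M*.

Setting both brackets to zero gives the nullclines N + 0.378M = 500 and 1.18N + M = 681.
Substituting M = 681 - 1.18N into the first: N(1 - 0.378·1.18) = 500 - 0.378·681.
So N* = 243/0.554 = 438, and then M* = 681 - 1.18·438 = 164.

N* ≈ 438, M* ≈ 164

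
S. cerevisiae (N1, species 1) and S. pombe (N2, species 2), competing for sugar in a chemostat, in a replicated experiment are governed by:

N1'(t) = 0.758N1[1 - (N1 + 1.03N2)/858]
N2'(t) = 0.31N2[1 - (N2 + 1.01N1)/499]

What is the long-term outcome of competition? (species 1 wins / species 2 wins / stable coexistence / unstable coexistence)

species 1 excludes species 2

Compare the nullcline intercepts: K1/α12 = 858/1.03 = 833 > K2 = 499; K2/α21 = 499/1.01 = 494 < K1 = 858.
Since the inequalities point opposite ways, species 1 can invade but species 2 cannot.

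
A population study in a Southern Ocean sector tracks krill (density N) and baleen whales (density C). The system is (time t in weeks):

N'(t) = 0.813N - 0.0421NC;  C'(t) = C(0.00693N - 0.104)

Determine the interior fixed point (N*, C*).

N* ≈ 15, C* ≈ 19.3

Set dC/dt = 0 with C > 0: 0.00693N - 0.104 = 0, so N* = 0.104/0.00693 = 15.
Set dN/dt = 0 with N > 0: 0.813 - 0.0421C = 0, so C* = 0.813/0.0421 = 19.3.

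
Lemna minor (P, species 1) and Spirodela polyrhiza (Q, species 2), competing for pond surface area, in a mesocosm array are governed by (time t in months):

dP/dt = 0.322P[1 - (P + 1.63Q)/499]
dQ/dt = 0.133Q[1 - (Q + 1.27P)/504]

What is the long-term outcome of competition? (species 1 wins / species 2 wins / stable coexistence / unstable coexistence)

unstable coexistence (outcome depends on initial conditions)

Compare the nullcline intercepts: K1/α12 = 499/1.63 = 306 < K2 = 504; K2/α21 = 504/1.27 = 397 < K1 = 499.
Since both are reversed, neither can invade when rare; the interior point is a saddle.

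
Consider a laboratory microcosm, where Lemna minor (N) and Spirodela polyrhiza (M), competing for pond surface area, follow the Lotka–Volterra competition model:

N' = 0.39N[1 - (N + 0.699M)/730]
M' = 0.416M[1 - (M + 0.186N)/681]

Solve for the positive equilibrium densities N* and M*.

Setting both brackets to zero gives the nullclines N + 0.699M = 730 and 0.186N + M = 681.
Substituting M = 681 - 0.186N into the first: N(1 - 0.699·0.186) = 730 - 0.699·681.
So N* = 254/0.87 = 292, and then M* = 681 - 0.186·292 = 627.

N* ≈ 292, M* ≈ 627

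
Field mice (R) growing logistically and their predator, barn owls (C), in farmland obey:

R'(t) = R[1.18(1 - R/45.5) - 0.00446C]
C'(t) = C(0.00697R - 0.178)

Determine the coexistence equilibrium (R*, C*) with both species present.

R* ≈ 25.5, C* ≈ 116

From dC/dt = 0 with C > 0: 0.00697R* = 0.178, so R* = 25.5.
Substitute into dR/dt = 0: 1.18(1 - 25.5/45.5) = 0.00446C*.
The bracket is 0.439, giving C* = 0.518/0.00446 = 116.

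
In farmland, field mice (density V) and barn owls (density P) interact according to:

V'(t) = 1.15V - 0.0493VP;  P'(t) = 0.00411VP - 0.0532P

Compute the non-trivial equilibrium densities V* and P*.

Set dP/dt = 0 with P > 0: 0.00411V - 0.0532 = 0, so V* = 0.0532/0.00411 = 12.9.
Set dV/dt = 0 with V > 0: 1.15 - 0.0493P = 0, so P* = 1.15/0.0493 = 23.3.

V* ≈ 12.9, P* ≈ 23.3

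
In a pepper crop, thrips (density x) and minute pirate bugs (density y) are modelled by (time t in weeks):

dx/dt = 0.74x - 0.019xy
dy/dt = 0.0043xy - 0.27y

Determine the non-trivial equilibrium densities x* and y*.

x* ≈ 62.8, y* ≈ 38.9

Set dy/dt = 0 with y > 0: 0.0043x - 0.27 = 0, so x* = 0.27/0.0043 = 62.8.
Set dx/dt = 0 with x > 0: 0.74 - 0.019y = 0, so y* = 0.74/0.019 = 38.9.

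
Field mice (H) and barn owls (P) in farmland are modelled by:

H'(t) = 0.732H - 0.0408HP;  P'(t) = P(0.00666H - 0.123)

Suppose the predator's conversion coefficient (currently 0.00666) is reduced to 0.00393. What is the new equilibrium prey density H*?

H* ≈ 31.3

At the interior fixed point, setting dP/dt = 0 with P > 0 fixes H* = (predator death rate)/(HP coefficient) — independent of the other coefficients.
With the change, H* = 0.123/0.00393 = 31.3; it rises from 18.5.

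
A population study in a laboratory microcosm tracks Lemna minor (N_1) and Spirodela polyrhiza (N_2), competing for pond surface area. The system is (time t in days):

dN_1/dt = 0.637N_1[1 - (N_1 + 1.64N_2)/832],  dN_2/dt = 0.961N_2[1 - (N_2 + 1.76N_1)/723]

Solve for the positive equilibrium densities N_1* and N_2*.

Setting both brackets to zero gives the nullclines N_1 + 1.64N_2 = 832 and 1.76N_1 + N_2 = 723.
Substituting N_2 = 723 - 1.76N_1 into the first: N_1(1 - 1.64·1.76) = 832 - 1.64·723.
So N_1* = -354/-1.89 = 188, and then N_2* = 723 - 1.76·188 = 393.

N_1* ≈ 188, N_2* ≈ 393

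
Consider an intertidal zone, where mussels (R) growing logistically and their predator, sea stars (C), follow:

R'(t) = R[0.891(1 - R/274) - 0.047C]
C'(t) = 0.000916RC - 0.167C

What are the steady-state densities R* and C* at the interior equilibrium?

From dC/dt = 0 with C > 0: 0.000916R* = 0.167, so R* = 182.
Substitute into dR/dt = 0: 0.891(1 - 182/274) = 0.047C*.
The bracket is 0.335, giving C* = 0.298/0.047 = 6.34.

R* ≈ 182, C* ≈ 6.34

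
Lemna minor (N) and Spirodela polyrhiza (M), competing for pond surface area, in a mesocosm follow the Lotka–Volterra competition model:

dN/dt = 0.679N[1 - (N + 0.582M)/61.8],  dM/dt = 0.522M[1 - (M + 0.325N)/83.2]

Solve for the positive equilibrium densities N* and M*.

Setting both brackets to zero gives the nullclines N + 0.582M = 61.8 and 0.325N + M = 83.2.
Substituting M = 83.2 - 0.325N into the first: N(1 - 0.582·0.325) = 61.8 - 0.582·83.2.
So N* = 13.4/0.811 = 16.5, and then M* = 83.2 - 0.325·16.5 = 77.8.

N* ≈ 16.5, M* ≈ 77.8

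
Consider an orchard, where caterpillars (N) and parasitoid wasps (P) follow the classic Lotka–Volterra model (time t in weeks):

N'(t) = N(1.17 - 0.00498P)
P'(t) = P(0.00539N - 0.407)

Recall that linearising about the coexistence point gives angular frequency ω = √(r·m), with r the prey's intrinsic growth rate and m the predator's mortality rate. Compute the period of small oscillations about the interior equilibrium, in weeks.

T ≈ 9.11 weeks

Here r = 1.17 and m = 0.407, so r·m = 0.476.
ω = √0.476 = 0.69 per week, hence T = 2π/ω ≈ 9.11 weeks.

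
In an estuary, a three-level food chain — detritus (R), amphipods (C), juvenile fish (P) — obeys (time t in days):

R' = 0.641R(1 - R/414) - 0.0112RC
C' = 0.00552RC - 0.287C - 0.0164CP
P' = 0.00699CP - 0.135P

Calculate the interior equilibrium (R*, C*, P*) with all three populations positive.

From dP/dt = 0: 0.00699C* = 0.135, so C* = 19.3.
From dR/dt = 0: 0.641(1 - R*/414) = 0.0112·19.3, giving R* = 414·(1 - 0.337) = 274.
From dC/dt = 0: 0.00552·274 - 0.287 = 0.0164P*, so P* = 1.23/0.0164 = 74.8.

R* ≈ 274, C* ≈ 19.3, P* ≈ 74.8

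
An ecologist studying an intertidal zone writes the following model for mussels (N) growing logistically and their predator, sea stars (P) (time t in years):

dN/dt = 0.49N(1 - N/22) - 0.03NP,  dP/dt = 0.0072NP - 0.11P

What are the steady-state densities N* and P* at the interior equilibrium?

N* ≈ 15.3, P* ≈ 4.99

From dP/dt = 0 with P > 0: 0.0072N* = 0.11, so N* = 15.3.
Substitute into dN/dt = 0: 0.49(1 - 15.3/22) = 0.03P*.
The bracket is 0.306, giving P* = 0.15/0.03 = 4.99.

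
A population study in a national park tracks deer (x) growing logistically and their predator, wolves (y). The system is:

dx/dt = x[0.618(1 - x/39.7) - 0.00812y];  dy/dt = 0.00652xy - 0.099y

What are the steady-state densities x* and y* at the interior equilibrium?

x* ≈ 15.2, y* ≈ 47

From dy/dt = 0 with y > 0: 0.00652x* = 0.099, so x* = 15.2.
Substitute into dx/dt = 0: 0.618(1 - 15.2/39.7) = 0.00812y*.
The bracket is 0.618, giving y* = 0.382/0.00812 = 47.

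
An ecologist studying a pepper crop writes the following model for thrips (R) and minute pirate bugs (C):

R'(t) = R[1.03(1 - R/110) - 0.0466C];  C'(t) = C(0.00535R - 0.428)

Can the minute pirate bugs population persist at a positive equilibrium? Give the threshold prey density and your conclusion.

The predator equation gives dC/dt > 0 only when R > 0.428/0.00535 = 80.
Without the predator, R → K = 110. Since 110 > 80, the predator can invade and persist.

Threshold R = 80; K > 80, so yes, the predator persists.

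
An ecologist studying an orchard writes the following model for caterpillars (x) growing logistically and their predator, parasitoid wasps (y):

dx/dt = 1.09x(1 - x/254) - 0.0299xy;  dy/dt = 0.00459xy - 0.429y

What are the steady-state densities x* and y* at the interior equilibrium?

x* ≈ 93.5, y* ≈ 23

From dy/dt = 0 with y > 0: 0.00459x* = 0.429, so x* = 93.5.
Substitute into dx/dt = 0: 1.09(1 - 93.5/254) = 0.0299y*.
The bracket is 0.632, giving y* = 0.689/0.0299 = 23.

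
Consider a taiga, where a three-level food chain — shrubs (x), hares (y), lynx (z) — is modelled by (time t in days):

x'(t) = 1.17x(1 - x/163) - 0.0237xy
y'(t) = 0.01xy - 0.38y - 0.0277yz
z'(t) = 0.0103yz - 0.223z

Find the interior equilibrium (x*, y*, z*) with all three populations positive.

From dz/dt = 0: 0.0103y* = 0.223, so y* = 21.7.
From dx/dt = 0: 1.17(1 - x*/163) = 0.0237·21.7, giving x* = 163·(1 - 0.439) = 91.5.
From dy/dt = 0: 0.01·91.5 - 0.38 = 0.0277z*, so z* = 0.535/0.0277 = 19.3.

x* ≈ 91.5, y* ≈ 21.7, z* ≈ 19.3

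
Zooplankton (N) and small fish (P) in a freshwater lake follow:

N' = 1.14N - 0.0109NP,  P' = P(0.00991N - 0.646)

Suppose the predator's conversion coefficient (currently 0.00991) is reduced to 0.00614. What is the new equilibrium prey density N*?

N* ≈ 105

At the interior fixed point, setting dP/dt = 0 with P > 0 fixes N* = (predator death rate)/(NP coefficient) — independent of the other coefficients.
With the change, N* = 0.646/0.00614 = 105; it rises from 65.2.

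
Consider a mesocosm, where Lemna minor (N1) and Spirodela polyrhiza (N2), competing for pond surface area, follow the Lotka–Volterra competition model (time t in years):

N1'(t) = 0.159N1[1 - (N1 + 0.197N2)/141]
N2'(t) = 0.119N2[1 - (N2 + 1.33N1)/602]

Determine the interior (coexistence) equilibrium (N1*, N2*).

Setting both brackets to zero gives the nullclines N1 + 0.197N2 = 141 and 1.33N1 + N2 = 602.
Substituting N2 = 602 - 1.33N1 into the first: N1(1 - 0.197·1.33) = 141 - 0.197·602.
So N1* = 22.4/0.738 = 30.4, and then N2* = 602 - 1.33·30.4 = 562.

N1* ≈ 30.4, N2* ≈ 562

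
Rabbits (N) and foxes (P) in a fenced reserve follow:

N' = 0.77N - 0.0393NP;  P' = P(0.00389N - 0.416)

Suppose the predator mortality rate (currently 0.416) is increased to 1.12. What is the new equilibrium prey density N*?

N* ≈ 288

At the interior fixed point, setting dP/dt = 0 with P > 0 fixes N* = (predator death rate)/(NP coefficient) — independent of the other coefficients.
With the change, N* = 1.12/0.00389 = 288; it rises from 107.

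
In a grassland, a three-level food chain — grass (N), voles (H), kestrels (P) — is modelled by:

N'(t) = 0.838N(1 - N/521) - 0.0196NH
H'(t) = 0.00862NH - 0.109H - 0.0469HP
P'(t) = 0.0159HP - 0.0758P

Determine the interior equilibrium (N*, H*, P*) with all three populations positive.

N* ≈ 463, H* ≈ 4.77, P* ≈ 82.8

From dP/dt = 0: 0.0159H* = 0.0758, so H* = 4.77.
From dN/dt = 0: 0.838(1 - N*/521) = 0.0196·4.77, giving N* = 521·(1 - 0.112) = 463.
From dH/dt = 0: 0.00862·463 - 0.109 = 0.0469P*, so P* = 3.88/0.0469 = 82.8.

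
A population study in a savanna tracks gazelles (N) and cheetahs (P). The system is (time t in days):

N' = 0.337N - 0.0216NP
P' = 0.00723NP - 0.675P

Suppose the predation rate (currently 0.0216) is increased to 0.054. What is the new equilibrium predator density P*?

P* ≈ 6.24

At the interior fixed point, setting dN/dt = 0 with N > 0 fixes P* = (prey growth rate)/(NP coefficient) — independent of the other coefficients.
With the change, P* = 0.337/0.054 = 6.24; it falls from 15.6.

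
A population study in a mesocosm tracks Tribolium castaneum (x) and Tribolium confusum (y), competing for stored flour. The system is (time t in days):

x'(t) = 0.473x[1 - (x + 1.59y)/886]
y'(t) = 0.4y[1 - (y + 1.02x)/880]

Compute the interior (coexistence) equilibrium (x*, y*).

x* ≈ 825, y* ≈ 38.1

Setting both brackets to zero gives the nullclines x + 1.59y = 886 and 1.02x + y = 880.
Substituting y = 880 - 1.02x into the first: x(1 - 1.59·1.02) = 886 - 1.59·880.
So x* = -513/-0.622 = 825, and then y* = 880 - 1.02·825 = 38.1.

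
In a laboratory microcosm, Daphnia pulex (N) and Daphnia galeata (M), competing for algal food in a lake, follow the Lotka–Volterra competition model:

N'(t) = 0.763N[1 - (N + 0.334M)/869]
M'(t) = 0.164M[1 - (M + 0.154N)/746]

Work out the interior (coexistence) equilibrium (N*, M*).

Setting both brackets to zero gives the nullclines N + 0.334M = 869 and 0.154N + M = 746.
Substituting M = 746 - 0.154N into the first: N(1 - 0.334·0.154) = 869 - 0.334·746.
So N* = 620/0.949 = 653, and then M* = 746 - 0.154·653 = 645.

N* ≈ 653, M* ≈ 645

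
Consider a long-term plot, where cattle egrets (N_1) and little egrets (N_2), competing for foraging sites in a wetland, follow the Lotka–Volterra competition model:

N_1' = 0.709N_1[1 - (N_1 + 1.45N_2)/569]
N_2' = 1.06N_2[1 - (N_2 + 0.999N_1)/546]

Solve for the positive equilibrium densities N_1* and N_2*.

N_1* ≈ 496, N_2* ≈ 50

Setting both brackets to zero gives the nullclines N_1 + 1.45N_2 = 569 and 0.999N_1 + N_2 = 546.
Substituting N_2 = 546 - 0.999N_1 into the first: N_1(1 - 1.45·0.999) = 569 - 1.45·546.
So N_1* = -223/-0.449 = 496, and then N_2* = 546 - 0.999·496 = 50.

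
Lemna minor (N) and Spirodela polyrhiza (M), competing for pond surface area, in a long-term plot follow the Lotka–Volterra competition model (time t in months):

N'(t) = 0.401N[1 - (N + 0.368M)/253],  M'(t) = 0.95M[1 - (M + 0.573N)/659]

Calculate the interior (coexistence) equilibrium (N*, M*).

Setting both brackets to zero gives the nullclines N + 0.368M = 253 and 0.573N + M = 659.
Substituting M = 659 - 0.573N into the first: N(1 - 0.368·0.573) = 253 - 0.368·659.
So N* = 10.5/0.789 = 13.3, and then M* = 659 - 0.573·13.3 = 651.

N* ≈ 13.3, M* ≈ 651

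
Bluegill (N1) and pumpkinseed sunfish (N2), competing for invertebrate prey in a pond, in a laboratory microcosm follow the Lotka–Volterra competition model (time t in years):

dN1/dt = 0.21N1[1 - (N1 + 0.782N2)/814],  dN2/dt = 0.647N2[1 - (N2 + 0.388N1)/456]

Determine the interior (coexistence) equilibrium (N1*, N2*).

N1* ≈ 657, N2* ≈ 201

Setting both brackets to zero gives the nullclines N1 + 0.782N2 = 814 and 0.388N1 + N2 = 456.
Substituting N2 = 456 - 0.388N1 into the first: N1(1 - 0.782·0.388) = 814 - 0.782·456.
So N1* = 457/0.697 = 657, and then N2* = 456 - 0.388·657 = 201.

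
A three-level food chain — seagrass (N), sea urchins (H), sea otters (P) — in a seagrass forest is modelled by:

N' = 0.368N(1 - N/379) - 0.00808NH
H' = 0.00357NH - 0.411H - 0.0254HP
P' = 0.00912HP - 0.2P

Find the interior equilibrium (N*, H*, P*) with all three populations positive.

N* ≈ 197, H* ≈ 21.9, P* ≈ 11.4

From dP/dt = 0: 0.00912H* = 0.2, so H* = 21.9.
From dN/dt = 0: 0.368(1 - N*/379) = 0.00808·21.9, giving N* = 379·(1 - 0.482) = 197.
From dH/dt = 0: 0.00357·197 - 0.411 = 0.0254P*, so P* = 0.291/0.0254 = 11.4.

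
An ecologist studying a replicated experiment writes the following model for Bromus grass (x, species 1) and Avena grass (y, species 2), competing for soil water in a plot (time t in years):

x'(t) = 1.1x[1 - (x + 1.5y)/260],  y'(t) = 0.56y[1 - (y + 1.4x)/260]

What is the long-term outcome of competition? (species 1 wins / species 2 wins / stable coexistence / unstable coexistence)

Compare the nullcline intercepts: K1/α12 = 260/1.5 = 173 < K2 = 260; K2/α21 = 260/1.4 = 186 < K1 = 260.
Since both are reversed, neither can invade when rare; the interior point is a saddle.

unstable coexistence (outcome depends on initial conditions)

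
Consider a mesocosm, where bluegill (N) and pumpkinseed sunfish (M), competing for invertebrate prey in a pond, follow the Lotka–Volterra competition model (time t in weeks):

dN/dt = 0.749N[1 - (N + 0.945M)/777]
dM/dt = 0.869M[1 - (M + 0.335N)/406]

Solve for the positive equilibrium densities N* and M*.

Setting both brackets to zero gives the nullclines N + 0.945M = 777 and 0.335N + M = 406.
Substituting M = 406 - 0.335N into the first: N(1 - 0.945·0.335) = 777 - 0.945·406.
So N* = 393/0.683 = 576, and then M* = 406 - 0.335·576 = 213.

N* ≈ 576, M* ≈ 213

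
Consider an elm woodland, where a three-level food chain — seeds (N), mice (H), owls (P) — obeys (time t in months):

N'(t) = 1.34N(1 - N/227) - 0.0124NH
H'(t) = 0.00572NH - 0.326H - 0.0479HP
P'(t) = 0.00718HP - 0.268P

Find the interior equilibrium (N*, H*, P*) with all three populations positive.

From dP/dt = 0: 0.00718H* = 0.268, so H* = 37.3.
From dN/dt = 0: 1.34(1 - N*/227) = 0.0124·37.3, giving N* = 227·(1 - 0.345) = 149.
From dH/dt = 0: 0.00572·149 - 0.326 = 0.0479P*, so P* = 0.524/0.0479 = 10.9.

N* ≈ 149, H* ≈ 37.3, P* ≈ 10.9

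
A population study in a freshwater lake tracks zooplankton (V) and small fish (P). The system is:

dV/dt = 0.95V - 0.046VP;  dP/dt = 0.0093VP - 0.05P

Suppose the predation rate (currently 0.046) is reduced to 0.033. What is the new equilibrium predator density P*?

At the interior fixed point, setting dV/dt = 0 with V > 0 fixes P* = (prey growth rate)/(VP coefficient) — independent of the other coefficients.
With the change, P* = 0.95/0.033 = 28.8; it rises from 20.7.

P* ≈ 28.8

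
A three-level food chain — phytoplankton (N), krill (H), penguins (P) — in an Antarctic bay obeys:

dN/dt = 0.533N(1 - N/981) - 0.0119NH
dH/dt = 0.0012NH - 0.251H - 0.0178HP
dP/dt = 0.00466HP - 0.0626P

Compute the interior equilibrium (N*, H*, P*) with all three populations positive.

From dP/dt = 0: 0.00466H* = 0.0626, so H* = 13.4.
From dN/dt = 0: 0.533(1 - N*/981) = 0.0119·13.4, giving N* = 981·(1 - 0.3) = 687.
From dH/dt = 0: 0.0012·687 - 0.251 = 0.0178P*, so P* = 0.573/0.0178 = 32.2.

N* ≈ 687, H* ≈ 13.4, P* ≈ 32.2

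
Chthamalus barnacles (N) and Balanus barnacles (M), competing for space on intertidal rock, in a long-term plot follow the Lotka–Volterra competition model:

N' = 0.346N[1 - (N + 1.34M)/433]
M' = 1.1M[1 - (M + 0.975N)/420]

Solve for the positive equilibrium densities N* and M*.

Setting both brackets to zero gives the nullclines N + 1.34M = 433 and 0.975N + M = 420.
Substituting M = 420 - 0.975N into the first: N(1 - 1.34·0.975) = 433 - 1.34·420.
So N* = -130/-0.306 = 423, and then M* = 420 - 0.975·423 = 7.1.

N* ≈ 423, M* ≈ 7.1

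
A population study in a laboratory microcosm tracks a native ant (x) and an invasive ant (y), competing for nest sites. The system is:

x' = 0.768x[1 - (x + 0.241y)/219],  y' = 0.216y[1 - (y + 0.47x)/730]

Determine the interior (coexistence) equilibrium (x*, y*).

x* ≈ 48.6, y* ≈ 707

Setting both brackets to zero gives the nullclines x + 0.241y = 219 and 0.47x + y = 730.
Substituting y = 730 - 0.47x into the first: x(1 - 0.241·0.47) = 219 - 0.241·730.
So x* = 43.1/0.887 = 48.6, and then y* = 730 - 0.47·48.6 = 707.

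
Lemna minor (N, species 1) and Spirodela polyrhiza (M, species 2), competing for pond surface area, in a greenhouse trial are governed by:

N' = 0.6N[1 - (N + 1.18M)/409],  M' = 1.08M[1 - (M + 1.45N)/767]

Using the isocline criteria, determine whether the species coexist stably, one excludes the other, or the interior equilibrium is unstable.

species 2 excludes species 1

Compare the nullcline intercepts: K1/α12 = 409/1.18 = 347 < K2 = 767; K2/α21 = 767/1.45 = 529 > K1 = 409.
Since the inequalities point opposite ways, species 2 can invade but species 1 cannot.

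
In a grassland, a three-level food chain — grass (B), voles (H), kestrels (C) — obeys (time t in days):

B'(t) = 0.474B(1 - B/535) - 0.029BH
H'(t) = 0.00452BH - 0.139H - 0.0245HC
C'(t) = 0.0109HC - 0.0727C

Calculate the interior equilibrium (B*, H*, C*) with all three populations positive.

B* ≈ 317, H* ≈ 6.67, C* ≈ 52.8

From dC/dt = 0: 0.0109H* = 0.0727, so H* = 6.67.
From dB/dt = 0: 0.474(1 - B*/535) = 0.029·6.67, giving B* = 535·(1 - 0.408) = 317.
From dH/dt = 0: 0.00452·317 - 0.139 = 0.0245C*, so C* = 1.29/0.0245 = 52.8.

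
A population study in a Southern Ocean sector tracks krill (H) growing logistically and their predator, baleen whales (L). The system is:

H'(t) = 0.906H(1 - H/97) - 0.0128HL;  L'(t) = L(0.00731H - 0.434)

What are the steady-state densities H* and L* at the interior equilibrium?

H* ≈ 59.4, L* ≈ 27.5

From dL/dt = 0 with L > 0: 0.00731H* = 0.434, so H* = 59.4.
Substitute into dH/dt = 0: 0.906(1 - 59.4/97) = 0.0128L*.
The bracket is 0.388, giving L* = 0.351/0.0128 = 27.5.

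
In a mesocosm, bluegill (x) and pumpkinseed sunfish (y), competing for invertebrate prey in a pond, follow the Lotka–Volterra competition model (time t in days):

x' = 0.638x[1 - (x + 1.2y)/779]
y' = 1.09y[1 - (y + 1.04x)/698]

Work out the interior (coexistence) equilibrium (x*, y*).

x* ≈ 236, y* ≈ 452

Setting both brackets to zero gives the nullclines x + 1.2y = 779 and 1.04x + y = 698.
Substituting y = 698 - 1.04x into the first: x(1 - 1.2·1.04) = 779 - 1.2·698.
So x* = -58.6/-0.248 = 236, and then y* = 698 - 1.04·236 = 452.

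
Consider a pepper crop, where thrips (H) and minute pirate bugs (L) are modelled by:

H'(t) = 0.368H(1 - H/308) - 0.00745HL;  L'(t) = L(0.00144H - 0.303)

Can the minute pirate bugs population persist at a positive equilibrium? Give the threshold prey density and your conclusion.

The predator equation gives dL/dt > 0 only when H > 0.303/0.00144 = 210.
Without the predator, H → K = 308. Since 308 > 210, the predator can invade and persist.

Threshold H = 210; K > 210, so yes, the predator persists.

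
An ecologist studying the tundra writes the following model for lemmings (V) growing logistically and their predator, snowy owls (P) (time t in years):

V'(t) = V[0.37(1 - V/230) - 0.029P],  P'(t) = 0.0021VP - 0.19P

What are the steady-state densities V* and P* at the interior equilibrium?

From dP/dt = 0 with P > 0: 0.0021V* = 0.19, so V* = 90.5.
Substitute into dV/dt = 0: 0.37(1 - 90.5/230) = 0.029P*.
The bracket is 0.607, giving P* = 0.224/0.029 = 7.74.

V* ≈ 90.5, P* ≈ 7.74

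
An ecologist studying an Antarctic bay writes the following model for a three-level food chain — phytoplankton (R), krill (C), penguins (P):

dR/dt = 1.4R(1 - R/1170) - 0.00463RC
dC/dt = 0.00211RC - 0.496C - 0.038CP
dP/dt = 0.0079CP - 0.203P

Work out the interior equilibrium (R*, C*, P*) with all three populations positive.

R* ≈ 1070, C* ≈ 25.7, P* ≈ 46.4

From dP/dt = 0: 0.0079C* = 0.203, so C* = 25.7.
From dR/dt = 0: 1.4(1 - R*/1170) = 0.00463·25.7, giving R* = 1170·(1 - 0.085) = 1070.
From dC/dt = 0: 0.00211·1070 - 0.496 = 0.038P*, so P* = 1.76/0.038 = 46.4.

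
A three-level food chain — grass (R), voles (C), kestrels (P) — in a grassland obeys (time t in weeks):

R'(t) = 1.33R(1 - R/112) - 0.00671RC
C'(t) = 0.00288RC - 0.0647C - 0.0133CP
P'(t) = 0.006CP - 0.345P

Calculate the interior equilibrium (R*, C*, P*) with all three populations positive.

From dP/dt = 0: 0.006C* = 0.345, so C* = 57.5.
From dR/dt = 0: 1.33(1 - R*/112) = 0.00671·57.5, giving R* = 112·(1 - 0.29) = 79.5.
From dC/dt = 0: 0.00288·79.5 - 0.0647 = 0.0133P*, so P* = 0.164/0.0133 = 12.4.

R* ≈ 79.5, C* ≈ 57.5, P* ≈ 12.4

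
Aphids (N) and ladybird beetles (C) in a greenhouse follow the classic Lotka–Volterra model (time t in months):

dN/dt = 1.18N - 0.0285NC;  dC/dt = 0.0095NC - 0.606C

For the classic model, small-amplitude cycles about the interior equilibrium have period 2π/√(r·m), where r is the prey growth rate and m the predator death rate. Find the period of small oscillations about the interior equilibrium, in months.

T ≈ 7.43 months

Here r = 1.18 and m = 0.606, so r·m = 0.715.
ω = √0.715 = 0.846 per month, hence T = 2π/ω ≈ 7.43 months.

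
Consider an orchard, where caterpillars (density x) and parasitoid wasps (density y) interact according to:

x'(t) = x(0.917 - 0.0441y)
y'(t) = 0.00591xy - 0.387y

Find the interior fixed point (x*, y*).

x* ≈ 65.5, y* ≈ 20.8

Set dy/dt = 0 with y > 0: 0.00591x - 0.387 = 0, so x* = 0.387/0.00591 = 65.5.
Set dx/dt = 0 with x > 0: 0.917 - 0.0441y = 0, so y* = 0.917/0.0441 = 20.8.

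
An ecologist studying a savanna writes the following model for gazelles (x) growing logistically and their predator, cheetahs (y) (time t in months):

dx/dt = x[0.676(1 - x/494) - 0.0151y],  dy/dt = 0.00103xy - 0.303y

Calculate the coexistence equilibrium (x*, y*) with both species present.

x* ≈ 294, y* ≈ 18.1

From dy/dt = 0 with y > 0: 0.00103x* = 0.303, so x* = 294.
Substitute into dx/dt = 0: 0.676(1 - 294/494) = 0.0151y*.
The bracket is 0.405, giving y* = 0.273/0.0151 = 18.1.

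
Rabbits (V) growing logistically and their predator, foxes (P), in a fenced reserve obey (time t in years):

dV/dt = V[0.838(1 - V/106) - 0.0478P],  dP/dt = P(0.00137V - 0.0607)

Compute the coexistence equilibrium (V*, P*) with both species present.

V* ≈ 44.3, P* ≈ 10.2

From dP/dt = 0 with P > 0: 0.00137V* = 0.0607, so V* = 44.3.
Substitute into dV/dt = 0: 0.838(1 - 44.3/106) = 0.0478P*.
The bracket is 0.582, giving P* = 0.488/0.0478 = 10.2.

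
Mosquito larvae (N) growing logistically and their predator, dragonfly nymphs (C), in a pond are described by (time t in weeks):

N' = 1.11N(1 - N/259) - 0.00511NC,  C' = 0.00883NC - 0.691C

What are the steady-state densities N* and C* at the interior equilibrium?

From dC/dt = 0 with C > 0: 0.00883N* = 0.691, so N* = 78.3.
Substitute into dN/dt = 0: 1.11(1 - 78.3/259) = 0.00511C*.
The bracket is 0.698, giving C* = 0.775/0.00511 = 152.

N* ≈ 78.3, C* ≈ 152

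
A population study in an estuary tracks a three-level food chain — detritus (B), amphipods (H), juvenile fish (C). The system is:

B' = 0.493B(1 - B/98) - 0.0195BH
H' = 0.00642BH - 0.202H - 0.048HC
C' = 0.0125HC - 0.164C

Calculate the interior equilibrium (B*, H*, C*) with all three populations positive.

B* ≈ 47.1, H* ≈ 13.1, C* ≈ 2.1

From dC/dt = 0: 0.0125H* = 0.164, so H* = 13.1.
From dB/dt = 0: 0.493(1 - B*/98) = 0.0195·13.1, giving B* = 98·(1 - 0.519) = 47.1.
From dH/dt = 0: 0.00642·47.1 - 0.202 = 0.048C*, so C* = 0.101/0.048 = 2.1.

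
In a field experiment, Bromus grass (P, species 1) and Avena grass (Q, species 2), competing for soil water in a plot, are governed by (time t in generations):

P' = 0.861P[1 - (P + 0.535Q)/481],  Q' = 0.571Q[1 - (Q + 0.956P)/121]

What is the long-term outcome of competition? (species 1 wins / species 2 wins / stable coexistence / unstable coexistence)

Compare the nullcline intercepts: K1/α12 = 481/0.535 = 899 > K2 = 121; K2/α21 = 121/0.956 = 127 < K1 = 481.
Since the inequalities point opposite ways, species 1 can invade but species 2 cannot.

species 1 excludes species 2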